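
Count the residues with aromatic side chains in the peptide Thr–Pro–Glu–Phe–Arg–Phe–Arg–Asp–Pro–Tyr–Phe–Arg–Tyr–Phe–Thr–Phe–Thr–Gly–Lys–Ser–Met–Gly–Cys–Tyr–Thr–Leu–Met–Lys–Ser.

8

Phenylalanine (F), tryptophan (W), and tyrosine (Y) have aromatic ring side chains.
Matching residues: Phe4, Phe6, Tyr10, Phe11, Tyr13, Phe14, Phe16, Tyr24.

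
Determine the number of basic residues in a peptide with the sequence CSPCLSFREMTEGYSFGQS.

1

The basic amino acids are Lys (K), Arg (R), and His (H).
Matching residues: R8.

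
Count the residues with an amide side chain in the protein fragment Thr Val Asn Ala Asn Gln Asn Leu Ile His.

4

The amide-side-chain residues are Asn (N) and Gln (Q).
Matching residues: Asn3, Asn5, Gln6, Asn7.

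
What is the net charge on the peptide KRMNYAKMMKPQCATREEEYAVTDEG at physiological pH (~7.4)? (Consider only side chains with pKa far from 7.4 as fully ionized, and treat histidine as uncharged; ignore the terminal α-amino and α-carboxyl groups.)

The side chains ionized at physiological pH are Lys/Arg (+1) and Asp/Glu (−1); with His treated as neutral, nothing else contributes.
Positive (K, R): K1, R2, K7, K10, R16 → +5.
Negative (D, E): E17, E18, E19, D24, E25 → −5.
Net charge = (+5) + (−5) = 0.

0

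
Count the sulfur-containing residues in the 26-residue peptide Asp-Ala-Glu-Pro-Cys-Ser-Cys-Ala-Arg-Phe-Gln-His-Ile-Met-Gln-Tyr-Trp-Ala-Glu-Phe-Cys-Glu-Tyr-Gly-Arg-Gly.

Only Cys (C) and Met (M) have a sulfur atom in the side chain.
Matching residues: Cys5, Cys7, Met14, Cys21.

4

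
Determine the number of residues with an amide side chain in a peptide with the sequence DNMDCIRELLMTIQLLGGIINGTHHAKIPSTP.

3

Only N (asparagine) and Q (glutamine) carry a side-chain carboxamide.
Matching residues: N2, Q14, N21.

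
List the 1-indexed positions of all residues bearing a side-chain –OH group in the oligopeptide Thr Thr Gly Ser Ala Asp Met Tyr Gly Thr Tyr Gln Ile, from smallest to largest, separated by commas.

The –OH-bearing residues are Ser, Thr (aliphatic alcohols), and Tyr (phenol).
Matching residues: Thr1, Thr2, Ser4, Tyr8, Thr10, Tyr11.

1, 2, 4, 8, 10, 11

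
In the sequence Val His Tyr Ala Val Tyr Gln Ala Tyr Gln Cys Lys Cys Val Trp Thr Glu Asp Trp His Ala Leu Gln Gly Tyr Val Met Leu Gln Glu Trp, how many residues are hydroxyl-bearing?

The –OH-bearing residues are Ser, Thr (aliphatic alcohols), and Tyr (phenol).
Matching residues: Tyr3, Tyr6, Tyr9, Thr16, Tyr25.

5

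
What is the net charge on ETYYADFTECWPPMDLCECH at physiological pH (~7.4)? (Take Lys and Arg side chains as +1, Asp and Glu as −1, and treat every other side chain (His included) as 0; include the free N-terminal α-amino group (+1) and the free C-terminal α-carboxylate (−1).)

Positive (K, R): none → +0.
Negative (D, E): E1, D6, E9, D15, E18 → −5.
The N-terminus (+1) and C-terminus (−1) cancel.
Net charge = (+0) + (−5) = −5.

-5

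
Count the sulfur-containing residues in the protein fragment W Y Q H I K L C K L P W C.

2

Cysteine (C, thiol) and methionine (M, thioether) are the two sulfur-containing amino acids.
Matching residues: C8, C13.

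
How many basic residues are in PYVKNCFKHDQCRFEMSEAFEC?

Lysine (K), arginine (R), and histidine (H) have basic, nitrogen-containing side chains.
Matching residues: K4, K8, H9, R13.

4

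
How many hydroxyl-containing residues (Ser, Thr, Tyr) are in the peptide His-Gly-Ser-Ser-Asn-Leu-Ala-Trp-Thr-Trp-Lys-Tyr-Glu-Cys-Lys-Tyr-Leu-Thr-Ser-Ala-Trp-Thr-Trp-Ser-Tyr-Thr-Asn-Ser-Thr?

Matching residues: Ser3, Ser4, Thr9, Tyr12, Tyr16, Thr18, Ser19, Thr22, Ser24, Tyr25, Thr26, Ser28, Thr29.

13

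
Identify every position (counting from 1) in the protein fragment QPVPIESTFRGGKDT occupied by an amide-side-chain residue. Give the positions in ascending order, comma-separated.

Only N (asparagine) and Q (glutamine) carry a side-chain carboxamide.
Matching residues: Q1.

1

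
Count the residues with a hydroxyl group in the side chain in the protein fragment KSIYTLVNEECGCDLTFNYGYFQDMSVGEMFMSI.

8

The –OH-bearing residues are Ser, Thr (aliphatic alcohols), and Tyr (phenol).
Matching residues: S2, Y4, T5, T16, Y19, Y21, S26, S33.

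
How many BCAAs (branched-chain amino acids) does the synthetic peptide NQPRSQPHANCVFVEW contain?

2

Valine (V), leucine (L), and isoleucine (I) are the branched-chain amino acids.
Matching residues: V12, V14.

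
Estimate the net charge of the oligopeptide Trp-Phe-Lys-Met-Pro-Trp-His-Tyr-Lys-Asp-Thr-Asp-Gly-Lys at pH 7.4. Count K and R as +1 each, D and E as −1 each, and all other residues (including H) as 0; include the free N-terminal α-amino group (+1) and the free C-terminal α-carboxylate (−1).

Positive (K, R): Lys3, Lys9, Lys14 → +3.
Negative (D, E): Asp10, Asp12 → −2.
The N-terminus (+1) and C-terminus (−1) cancel.
Net charge = (+3) + (−2) = +1.

+1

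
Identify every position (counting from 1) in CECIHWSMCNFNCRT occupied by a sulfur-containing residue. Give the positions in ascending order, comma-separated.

1, 3, 8, 9, 13

Only Cys (C) and Met (M) have a sulfur atom in the side chain.
Matching residues: C1, C3, M8, C9, C13.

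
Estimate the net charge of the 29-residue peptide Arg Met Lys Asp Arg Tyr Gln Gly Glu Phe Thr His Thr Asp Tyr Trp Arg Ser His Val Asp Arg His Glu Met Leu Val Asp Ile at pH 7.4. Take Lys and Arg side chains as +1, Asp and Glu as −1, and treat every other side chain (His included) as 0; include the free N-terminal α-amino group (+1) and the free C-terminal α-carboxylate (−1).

Positive (K, R): Arg1, Lys3, Arg5, Arg17, Arg22 → +5.
Negative (D, E): Asp4, Glu9, Asp14, Asp21, Glu24, Asp28 → −6.
The N-terminus (+1) and C-terminus (−1) cancel.
Net charge = (+5) + (−6) = −1.

-1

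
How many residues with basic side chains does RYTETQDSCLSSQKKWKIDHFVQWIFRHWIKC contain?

8

K, R, and H are the three residues with basic side chains (ε-amine, guanidinium, and imidazole respectively).
Matching residues: R1, K14, K15, K17, H20, R27, H28, K31.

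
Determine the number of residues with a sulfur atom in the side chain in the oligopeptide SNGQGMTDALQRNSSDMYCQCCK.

Cysteine (C, thiol) and methionine (M, thioether) are the two sulfur-containing amino acids.
Matching residues: M6, M17, C19, C21, C22.

5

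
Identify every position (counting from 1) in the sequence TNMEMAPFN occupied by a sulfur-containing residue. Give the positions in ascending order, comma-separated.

3, 5

Cysteine (C, thiol) and methionine (M, thioether) are the two sulfur-containing amino acids.
Matching residues: M3, M5.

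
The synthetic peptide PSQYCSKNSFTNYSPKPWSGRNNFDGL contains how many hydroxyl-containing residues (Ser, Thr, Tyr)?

Matching residues: S2, Y4, S6, S9, T11, Y13, S14, S19.

8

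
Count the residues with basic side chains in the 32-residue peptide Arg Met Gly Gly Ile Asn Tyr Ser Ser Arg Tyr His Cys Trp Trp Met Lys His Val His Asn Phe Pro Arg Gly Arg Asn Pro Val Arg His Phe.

K, R, and H are the three residues with basic side chains (ε-amine, guanidinium, and imidazole respectively).
Matching residues: Arg1, Arg10, His12, Lys17, His18, His20, Arg24, Arg26, Arg30, His31.

10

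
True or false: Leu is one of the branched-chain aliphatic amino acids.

True

Valine (V), leucine (L), and isoleucine (I) are the branched-chain amino acids.
Leucine is in this group.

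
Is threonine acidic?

No

Only D (aspartate) and E (glutamate) carry a side-chain carboxylic acid.
Threonine is not in this group.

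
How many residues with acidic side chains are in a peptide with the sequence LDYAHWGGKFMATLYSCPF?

1

Only D (aspartate) and E (glutamate) carry a side-chain carboxylic acid.
Matching residues: D2.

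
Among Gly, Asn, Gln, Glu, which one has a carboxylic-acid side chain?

The acidic residues are Asp (D) and Glu (E), whose side chains end in a carboxylate group.
Of the listed options, only Glu belongs to this group.

Glu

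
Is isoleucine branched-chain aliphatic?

V, L, and I make up the branched-chain aliphatic group.
Isoleucine is in this group.

Yes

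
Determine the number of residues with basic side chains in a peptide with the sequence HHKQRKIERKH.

K, R, and H are the three residues with basic side chains (ε-amine, guanidinium, and imidazole respectively).
Matching residues: H1, H2, K3, R5, K6, R9, K10, H11.

8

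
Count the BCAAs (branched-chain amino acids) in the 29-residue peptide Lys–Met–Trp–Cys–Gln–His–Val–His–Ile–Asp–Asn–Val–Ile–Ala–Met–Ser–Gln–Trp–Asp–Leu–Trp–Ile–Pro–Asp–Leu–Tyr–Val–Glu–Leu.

9

Valine (V), leucine (L), and isoleucine (I) are the branched-chain amino acids.
Matching residues: Val7, Ile9, Val12, Ile13, Leu20, Ile22, Leu25, Val27, Leu29.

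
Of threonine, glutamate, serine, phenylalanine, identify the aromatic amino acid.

phenylalanine

F, W, and Y each carry an aromatic ring on the side chain.
Of the listed options, only phenylalanine belongs to this group.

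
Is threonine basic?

No

K, R, and H are the three residues with basic side chains (ε-amine, guanidinium, and imidazole respectively).
Threonine is not in this group.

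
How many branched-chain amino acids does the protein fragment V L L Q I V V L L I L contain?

V, L, and I make up the branched-chain aliphatic group.
Matching residues: V1, L2, L3, I5, V6, V7, L8, L9, I10, L11.

10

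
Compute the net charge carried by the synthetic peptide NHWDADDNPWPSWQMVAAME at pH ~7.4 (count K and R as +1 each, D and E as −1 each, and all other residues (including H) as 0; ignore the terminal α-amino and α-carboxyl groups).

-4

Positive (K, R): none → +0.
Negative (D, E): D4, D6, D7, E20 → −4.
Net charge = (+0) + (−4) = −4.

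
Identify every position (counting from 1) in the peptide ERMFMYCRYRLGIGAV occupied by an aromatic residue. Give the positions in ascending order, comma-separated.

4, 6, 9

Matching residues: F4, Y6, Y9.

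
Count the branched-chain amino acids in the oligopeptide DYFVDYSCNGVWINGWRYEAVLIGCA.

The BCAAs are Val, Leu, and Ile — aliphatic side chains with a branch point.
Matching residues: V4, V11, I13, V21, L22, I23.

6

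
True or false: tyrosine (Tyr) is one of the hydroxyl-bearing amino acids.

S, T, and Y are the three residues with a side-chain hydroxyl.
Tyrosine is in this group.

True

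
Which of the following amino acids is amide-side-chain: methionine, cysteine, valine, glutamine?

Asparagine (N) and glutamine (Q) have uncharged amide side chains.
Of the listed options, only glutamine belongs to this group.

glutamine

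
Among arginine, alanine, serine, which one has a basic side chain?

arginine

The basic amino acids are Lys (K), Arg (R), and His (H).
Of the listed options, only arginine belongs to this group.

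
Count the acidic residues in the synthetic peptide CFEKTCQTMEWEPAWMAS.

3

Aspartate (D) and glutamate (E) have carboxylic-acid side chains and are the acidic amino acids.
Matching residues: E3, E10, E12.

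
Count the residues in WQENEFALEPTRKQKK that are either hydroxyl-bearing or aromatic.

Hydroxyl-bearing: S, T, Y. Aromatic: F, W, Y.
Hydroxyl-bearing residues here: T11 (1).
Aromatic residues here: W1, F6 (2).
(Y belongs to both groups, but none appear in this sequence.) Total = 1 + 2 = 3.

3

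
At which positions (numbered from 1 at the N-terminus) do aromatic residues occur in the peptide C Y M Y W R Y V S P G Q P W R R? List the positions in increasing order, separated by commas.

F, W, and Y each carry an aromatic ring on the side chain.
Matching residues: Y2, Y4, W5, Y7, W14.

2, 4, 5, 7, 14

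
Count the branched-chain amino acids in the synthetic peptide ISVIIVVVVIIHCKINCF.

11

V, L, and I make up the branched-chain aliphatic group.
Matching residues: I1, V3, I4, I5, V6, V7, V8, V9, I10, I11, I15.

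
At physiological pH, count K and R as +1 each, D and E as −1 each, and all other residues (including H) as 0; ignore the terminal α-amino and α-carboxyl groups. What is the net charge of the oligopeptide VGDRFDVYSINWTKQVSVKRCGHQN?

+2

Positive (K, R): R4, K14, K19, R20 → +4.
Negative (D, E): D3, D6 → −2.
Net charge = (+4) + (−2) = +2.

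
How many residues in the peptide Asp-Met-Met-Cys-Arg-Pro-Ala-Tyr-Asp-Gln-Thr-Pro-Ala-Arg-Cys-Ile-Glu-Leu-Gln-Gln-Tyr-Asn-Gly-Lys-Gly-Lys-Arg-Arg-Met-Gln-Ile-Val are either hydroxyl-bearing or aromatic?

3

Hydroxyl-bearing: S, T, Y. Aromatic: F, W, Y.
Hydroxyl-bearing residues here: Tyr8, Thr11, Tyr21 (3).
Aromatic residues here: Tyr8, Tyr21 (2).
Y is in both groups, so the 2 Y residues must not be double-counted.
Total = 3 + 2 − 2 = 3.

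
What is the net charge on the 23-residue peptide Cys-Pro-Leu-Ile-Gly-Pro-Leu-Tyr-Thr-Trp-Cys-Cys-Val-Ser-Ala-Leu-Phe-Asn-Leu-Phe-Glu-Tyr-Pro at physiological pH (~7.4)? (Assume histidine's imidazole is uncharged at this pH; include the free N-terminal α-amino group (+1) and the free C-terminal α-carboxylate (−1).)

-1

Near pH 7.4, K and R contribute +1 each, D and E contribute −1 each, and every other side chain (His included, as stated) is uncharged.
Positive (K, R): none → +0.
Negative (D, E): Glu21 → −1.
The N-terminus (+1) and C-terminus (−1) cancel.
Net charge = (+0) + (−1) = −1.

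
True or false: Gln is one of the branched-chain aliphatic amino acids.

False

V, L, and I make up the branched-chain aliphatic group.
Glutamine is not in this group.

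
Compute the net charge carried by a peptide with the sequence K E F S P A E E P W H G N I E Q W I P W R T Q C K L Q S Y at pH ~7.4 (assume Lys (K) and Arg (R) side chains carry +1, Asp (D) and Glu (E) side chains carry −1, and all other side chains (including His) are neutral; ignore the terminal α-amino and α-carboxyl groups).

-1

Positive (K, R): K1, R21, K25 → +3.
Negative (D, E): E2, E7, E8, E15 → −4.
Net charge = (+3) + (−4) = −1.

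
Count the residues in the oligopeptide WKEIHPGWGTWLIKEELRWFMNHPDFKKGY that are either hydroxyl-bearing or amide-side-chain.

3

Hydroxyl-bearing: S, T, Y. Amide-side-chain: N, Q.
Hydroxyl-bearing residues here: T10, Y30 (2).
Amide-side-chain residues here: N22 (1).
The two groups share no amino acid, so total = 2 + 1 = 3.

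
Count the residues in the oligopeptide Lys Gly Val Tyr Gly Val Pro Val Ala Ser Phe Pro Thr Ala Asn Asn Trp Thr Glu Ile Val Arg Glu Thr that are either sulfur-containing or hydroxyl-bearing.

5

Sulfur-containing: C, M. Hydroxyl-bearing: S, T, Y.
Sulfur-containing residues here: none (0).
Hydroxyl-bearing residues here: Tyr4, Ser10, Thr13, Thr18, Thr24 (5).
The two groups share no amino acid, so total = 0 + 5 = 5.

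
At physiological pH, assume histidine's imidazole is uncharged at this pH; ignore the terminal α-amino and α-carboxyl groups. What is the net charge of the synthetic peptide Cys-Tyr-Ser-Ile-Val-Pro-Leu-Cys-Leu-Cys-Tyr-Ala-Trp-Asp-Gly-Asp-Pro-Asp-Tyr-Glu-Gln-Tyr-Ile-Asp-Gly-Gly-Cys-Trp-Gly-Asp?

Near pH 7.4, K and R contribute +1 each, D and E contribute −1 each, and every other side chain (His included, as stated) is uncharged.
Positive (K, R): none → +0.
Negative (D, E): Asp14, Asp16, Asp18, Glu20, Asp24, Asp30 → −6.
Net charge = (+0) + (−6) = −6.

-6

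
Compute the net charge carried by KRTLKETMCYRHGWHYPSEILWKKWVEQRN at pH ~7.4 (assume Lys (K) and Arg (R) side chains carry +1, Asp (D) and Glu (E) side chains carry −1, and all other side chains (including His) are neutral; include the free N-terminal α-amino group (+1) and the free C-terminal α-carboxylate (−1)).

Positive (K, R): K1, R2, K5, R11, K23, K24, R29 → +7.
Negative (D, E): E6, E19, E27 → −3.
The N-terminus (+1) and C-terminus (−1) cancel.
Net charge = (+7) + (−3) = +4.

+4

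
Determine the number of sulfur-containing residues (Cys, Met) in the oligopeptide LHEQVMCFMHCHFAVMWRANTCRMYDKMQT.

Matching residues: M6, C7, M9, C11, M16, C22, M24, M28.

8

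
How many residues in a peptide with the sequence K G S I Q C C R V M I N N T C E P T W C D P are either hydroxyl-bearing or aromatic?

4

Hydroxyl-bearing: S, T, Y. Aromatic: F, W, Y.
Hydroxyl-bearing residues here: S3, T14, T18 (3).
Aromatic residues here: W19 (1).
(Y belongs to both groups, but none appear in this sequence.) Total = 3 + 1 = 4.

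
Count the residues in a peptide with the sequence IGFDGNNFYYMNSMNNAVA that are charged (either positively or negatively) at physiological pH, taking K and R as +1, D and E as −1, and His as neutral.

1

Charged side chains at pH ~7.4: K, R (positive); D, E (negative).
Matching residues: D4.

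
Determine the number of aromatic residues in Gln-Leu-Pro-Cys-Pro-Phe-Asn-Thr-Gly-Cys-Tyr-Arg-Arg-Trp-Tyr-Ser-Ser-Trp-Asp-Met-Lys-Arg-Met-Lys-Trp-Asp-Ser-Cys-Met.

Phenylalanine (F), tryptophan (W), and tyrosine (Y) have aromatic ring side chains.
Matching residues: Phe6, Tyr11, Trp14, Tyr15, Trp18, Trp25.

6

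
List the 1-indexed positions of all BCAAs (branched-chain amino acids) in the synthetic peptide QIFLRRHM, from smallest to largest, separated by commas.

V, L, and I make up the branched-chain aliphatic group.
Matching residues: I2, L4.

2, 4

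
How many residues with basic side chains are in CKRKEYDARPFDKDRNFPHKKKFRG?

11

The basic amino acids are Lys (K), Arg (R), and His (H).
Matching residues: K2, R3, K4, R9, K13, R15, H19, K20, K21, K22, R24.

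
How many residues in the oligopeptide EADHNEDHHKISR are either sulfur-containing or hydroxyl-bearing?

1

Sulfur-containing: C, M. Hydroxyl-bearing: S, T, Y.
Sulfur-containing residues here: none (0).
Hydroxyl-bearing residues here: S12 (1).
The two groups share no amino acid, so total = 0 + 1 = 1.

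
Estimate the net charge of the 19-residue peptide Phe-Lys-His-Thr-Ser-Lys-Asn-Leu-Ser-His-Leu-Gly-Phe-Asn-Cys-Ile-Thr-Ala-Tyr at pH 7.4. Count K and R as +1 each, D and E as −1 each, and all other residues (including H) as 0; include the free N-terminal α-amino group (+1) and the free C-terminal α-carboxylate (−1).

Positive (K, R): Lys2, Lys6 → +2.
Negative (D, E): none → −0.
The N-terminus (+1) and C-terminus (−1) cancel.
Net charge = (+2) + (−0) = +2.

+2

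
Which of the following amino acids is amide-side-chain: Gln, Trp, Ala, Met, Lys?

Gln

Asparagine (N) and glutamine (Q) have uncharged amide side chains.
Of the listed options, only Gln belongs to this group.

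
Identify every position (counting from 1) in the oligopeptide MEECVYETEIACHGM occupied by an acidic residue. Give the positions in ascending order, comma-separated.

2, 3, 7, 9

Matching residues: E2, E3, E7, E9.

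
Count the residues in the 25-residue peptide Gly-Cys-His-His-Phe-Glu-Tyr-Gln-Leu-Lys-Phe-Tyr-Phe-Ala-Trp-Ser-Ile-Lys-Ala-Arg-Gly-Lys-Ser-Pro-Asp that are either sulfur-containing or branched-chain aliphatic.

Sulfur-containing: C, M. Branched-chain aliphatic: I, L, V.
Sulfur-containing residues here: Cys2 (1).
Branched-chain aliphatic residues here: Leu9, Ile17 (2).
The two groups share no amino acid, so total = 1 + 2 = 3.

3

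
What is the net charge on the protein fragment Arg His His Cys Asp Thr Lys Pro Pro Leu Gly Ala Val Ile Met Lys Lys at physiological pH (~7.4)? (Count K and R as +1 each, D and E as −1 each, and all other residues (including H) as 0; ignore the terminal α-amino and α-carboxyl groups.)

+3

Positive (K, R): Arg1, Lys7, Lys16, Lys17 → +4.
Negative (D, E): Asp5 → −1.
Net charge = (+4) + (−1) = +3.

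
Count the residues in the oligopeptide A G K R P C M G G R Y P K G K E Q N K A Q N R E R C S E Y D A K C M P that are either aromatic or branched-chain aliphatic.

2

Aromatic: F, W, Y. Branched-chain aliphatic: I, L, V.
Aromatic residues here: Y11, Y29 (2).
Branched-chain aliphatic residues here: none (0).
The two groups share no amino acid, so total = 2 + 0 = 2.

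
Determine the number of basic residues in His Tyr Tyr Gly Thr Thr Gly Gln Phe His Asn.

K, R, and H are the three residues with basic side chains (ε-amine, guanidinium, and imidazole respectively).
Matching residues: His1, His10.

2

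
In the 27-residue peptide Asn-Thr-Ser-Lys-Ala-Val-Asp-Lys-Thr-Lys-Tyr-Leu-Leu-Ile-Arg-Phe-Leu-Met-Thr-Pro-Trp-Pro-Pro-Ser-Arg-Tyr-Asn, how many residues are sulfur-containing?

Cysteine (C, thiol) and methionine (M, thioether) are the two sulfur-containing amino acids.
Matching residues: Met18.

1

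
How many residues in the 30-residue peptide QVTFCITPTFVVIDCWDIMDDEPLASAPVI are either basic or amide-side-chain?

1

Basic: H, K, R. Amide-side-chain: N, Q.
Basic residues here: none (0).
Amide-side-chain residues here: Q1 (1).
The two groups share no amino acid, so total = 0 + 1 = 1.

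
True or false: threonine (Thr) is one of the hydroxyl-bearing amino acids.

S, T, and Y are the three residues with a side-chain hydroxyl.
Threonine is in this group.

True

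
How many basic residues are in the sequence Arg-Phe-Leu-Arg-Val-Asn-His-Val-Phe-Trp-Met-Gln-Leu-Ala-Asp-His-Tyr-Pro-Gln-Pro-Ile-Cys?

4

The basic amino acids are Lys (K), Arg (R), and His (H).
Matching residues: Arg1, Arg4, His7, His16.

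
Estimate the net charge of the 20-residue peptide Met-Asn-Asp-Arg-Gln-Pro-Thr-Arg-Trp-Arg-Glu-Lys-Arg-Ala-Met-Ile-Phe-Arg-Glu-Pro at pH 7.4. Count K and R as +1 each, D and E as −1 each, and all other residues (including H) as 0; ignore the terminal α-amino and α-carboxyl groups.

+3

Positive (K, R): Arg4, Arg8, Arg10, Lys12, Arg13, Arg18 → +6.
Negative (D, E): Asp3, Glu11, Glu19 → −3.
Net charge = (+6) + (−3) = +3.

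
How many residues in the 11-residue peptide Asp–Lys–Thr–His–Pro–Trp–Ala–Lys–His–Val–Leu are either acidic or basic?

Acidic: D, E. Basic: H, K, R.
Acidic residues here: Asp1 (1).
Basic residues here: Lys2, His4, Lys8, His9 (4).
The two groups share no amino acid, so total = 1 + 4 = 5.

5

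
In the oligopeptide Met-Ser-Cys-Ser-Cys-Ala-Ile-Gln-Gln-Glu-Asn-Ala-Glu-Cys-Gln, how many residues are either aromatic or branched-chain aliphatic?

1

Aromatic: F, W, Y. Branched-chain aliphatic: I, L, V.
Aromatic residues here: none (0).
Branched-chain aliphatic residues here: Ile7 (1).
The two groups share no amino acid, so total = 0 + 1 = 1.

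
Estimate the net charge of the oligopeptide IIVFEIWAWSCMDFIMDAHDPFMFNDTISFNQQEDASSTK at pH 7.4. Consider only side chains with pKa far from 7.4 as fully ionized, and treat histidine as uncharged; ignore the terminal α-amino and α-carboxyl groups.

Near pH 7.4, K and R contribute +1 each, D and E contribute −1 each, and every other side chain (His included, as stated) is uncharged.
Positive (K, R): K40 → +1.
Negative (D, E): E5, D13, D17, D20, D26, E34, D35 → −7.
Net charge = (+1) + (−7) = −6.

-6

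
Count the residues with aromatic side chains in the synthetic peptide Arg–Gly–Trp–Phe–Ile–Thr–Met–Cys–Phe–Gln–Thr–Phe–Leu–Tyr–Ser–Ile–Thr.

5

Phenylalanine (F), tryptophan (W), and tyrosine (Y) have aromatic ring side chains.
Matching residues: Trp3, Phe4, Phe9, Phe12, Tyr14.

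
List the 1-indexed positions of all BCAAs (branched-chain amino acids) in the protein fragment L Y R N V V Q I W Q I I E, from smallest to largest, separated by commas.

1, 5, 6, 8, 11, 12

The BCAAs are Val, Leu, and Ile — aliphatic side chains with a branch point.
Matching residues: L1, V5, V6, I8, I11, I12.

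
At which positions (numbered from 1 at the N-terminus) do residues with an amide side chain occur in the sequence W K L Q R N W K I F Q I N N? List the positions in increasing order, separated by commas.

4, 6, 11, 13, 14

The amide-side-chain residues are Asn (N) and Gln (Q).
Matching residues: Q4, N6, Q11, N13, N14.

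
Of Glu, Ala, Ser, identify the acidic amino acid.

Glu

The acidic residues are Asp (D) and Glu (E), whose side chains end in a carboxylate group.
Of the listed options, only Glu belongs to this group.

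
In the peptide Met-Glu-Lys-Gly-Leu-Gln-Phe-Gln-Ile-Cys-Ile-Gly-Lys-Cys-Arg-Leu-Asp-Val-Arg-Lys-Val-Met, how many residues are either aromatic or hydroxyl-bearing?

Aromatic: F, W, Y. Hydroxyl-bearing: S, T, Y.
Aromatic residues here: Phe7 (1).
Hydroxyl-bearing residues here: none (0).
(Y belongs to both groups, but none appear in this sequence.) Total = 1 + 0 = 1.

1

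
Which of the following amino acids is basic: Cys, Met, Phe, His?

K, R, and H are the three residues with basic side chains (ε-amine, guanidinium, and imidazole respectively).
Of the listed options, only His belongs to this group.

His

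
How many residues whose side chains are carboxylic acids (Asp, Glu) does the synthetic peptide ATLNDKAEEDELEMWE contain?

7

Matching residues: D5, E8, E9, D10, E11, E13, E16.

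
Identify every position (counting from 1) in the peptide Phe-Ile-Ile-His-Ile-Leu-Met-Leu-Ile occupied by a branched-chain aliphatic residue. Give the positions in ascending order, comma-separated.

Matching residues: Ile2, Ile3, Ile5, Leu6, Leu8, Ile9.

2, 3, 5, 6, 8, 9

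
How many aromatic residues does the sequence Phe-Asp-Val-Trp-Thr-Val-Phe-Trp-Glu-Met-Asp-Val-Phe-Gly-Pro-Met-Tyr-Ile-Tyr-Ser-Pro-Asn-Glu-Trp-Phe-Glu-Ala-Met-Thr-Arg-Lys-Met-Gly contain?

F, W, and Y each carry an aromatic ring on the side chain.
Matching residues: Phe1, Trp4, Phe7, Trp8, Phe13, Tyr17, Tyr19, Trp24, Phe25.

9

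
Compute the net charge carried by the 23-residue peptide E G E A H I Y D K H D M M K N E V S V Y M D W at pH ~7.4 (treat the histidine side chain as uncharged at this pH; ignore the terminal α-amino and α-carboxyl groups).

-4

Near pH 7.4, K and R contribute +1 each, D and E contribute −1 each, and every other side chain (His included, as stated) is uncharged.
Positive (K, R): K9, K14 → +2.
Negative (D, E): E1, E3, D8, D11, E16, D22 → −6.
Net charge = (+2) + (−6) = −4.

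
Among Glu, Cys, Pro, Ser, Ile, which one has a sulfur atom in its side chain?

Cys

The sulfur-bearing residues are cysteine (–SH) and methionine (–S–CH₃).
Of the listed options, only Cys belongs to this group.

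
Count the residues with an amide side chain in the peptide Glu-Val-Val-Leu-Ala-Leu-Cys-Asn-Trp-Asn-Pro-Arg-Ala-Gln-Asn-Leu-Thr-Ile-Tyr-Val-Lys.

4

The amide-side-chain residues are Asn (N) and Gln (Q).
Matching residues: Asn8, Asn10, Gln14, Asn15.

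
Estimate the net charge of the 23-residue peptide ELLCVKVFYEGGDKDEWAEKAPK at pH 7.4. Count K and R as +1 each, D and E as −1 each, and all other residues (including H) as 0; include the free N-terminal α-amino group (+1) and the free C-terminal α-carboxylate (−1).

Positive (K, R): K6, K14, K20, K23 → +4.
Negative (D, E): E1, E10, D13, D15, E16, E19 → −6.
The N-terminus (+1) and C-terminus (−1) cancel.
Net charge = (+4) + (−6) = −2.

-2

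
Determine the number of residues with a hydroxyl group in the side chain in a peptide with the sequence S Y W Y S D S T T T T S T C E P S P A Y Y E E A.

S, T, and Y are the three residues with a side-chain hydroxyl.
Matching residues: S1, Y2, Y4, S5, S7, T8, T9, T10, T11, S12, T13, S17, Y20, Y21.

14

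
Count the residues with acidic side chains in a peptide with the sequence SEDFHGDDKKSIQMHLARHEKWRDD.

Aspartate (D) and glutamate (E) have carboxylic-acid side chains and are the acidic amino acids.
Matching residues: E2, D3, D7, D8, E20, D24, D25.

7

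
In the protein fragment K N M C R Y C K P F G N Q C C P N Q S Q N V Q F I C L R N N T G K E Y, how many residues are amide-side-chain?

Asparagine (N) and glutamine (Q) have uncharged amide side chains.
Matching residues: N2, N12, Q13, N17, Q18, Q20, N21, Q23, N29, N30.

10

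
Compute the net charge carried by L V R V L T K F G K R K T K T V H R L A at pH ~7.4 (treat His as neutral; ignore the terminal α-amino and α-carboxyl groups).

+7

Near pH 7.4, K and R contribute +1 each, D and E contribute −1 each, and every other side chain (His included, as stated) is uncharged.
Positive (K, R): R3, K7, K10, R11, K12, K14, R18 → +7.
Negative (D, E): none → −0.
Net charge = (+7) + (−0) = +7.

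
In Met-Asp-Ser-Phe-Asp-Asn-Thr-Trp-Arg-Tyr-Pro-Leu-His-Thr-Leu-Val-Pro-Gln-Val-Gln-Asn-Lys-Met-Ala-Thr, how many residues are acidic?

Aspartate (D) and glutamate (E) have carboxylic-acid side chains and are the acidic amino acids.
Matching residues: Asp2, Asp5.

2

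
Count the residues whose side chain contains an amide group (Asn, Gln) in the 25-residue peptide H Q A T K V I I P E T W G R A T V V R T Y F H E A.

Matching residues: Q2.

1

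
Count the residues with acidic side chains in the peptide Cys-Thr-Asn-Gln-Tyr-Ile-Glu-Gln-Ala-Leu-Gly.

1

Only D (aspartate) and E (glutamate) carry a side-chain carboxylic acid.
Matching residues: Glu7.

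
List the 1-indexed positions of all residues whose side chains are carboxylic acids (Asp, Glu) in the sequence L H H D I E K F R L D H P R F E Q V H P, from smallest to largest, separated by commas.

Matching residues: D4, E6, D11, E16.

4, 6, 11, 16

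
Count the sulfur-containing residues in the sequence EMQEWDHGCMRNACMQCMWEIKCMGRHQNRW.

Only Cys (C) and Met (M) have a sulfur atom in the side chain.
Matching residues: M2, C9, M10, C14, M15, C17, M18, C23, M24.

9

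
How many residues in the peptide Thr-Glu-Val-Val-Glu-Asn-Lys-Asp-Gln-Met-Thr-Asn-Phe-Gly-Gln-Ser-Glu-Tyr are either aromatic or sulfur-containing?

Aromatic: F, W, Y. Sulfur-containing: C, M.
Aromatic residues here: Phe13, Tyr18 (2).
Sulfur-containing residues here: Met10 (1).
The two groups share no amino acid, so total = 2 + 1 = 3.

3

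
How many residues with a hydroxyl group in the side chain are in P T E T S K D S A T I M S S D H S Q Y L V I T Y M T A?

12

S, T, and Y are the three residues with a side-chain hydroxyl.
Matching residues: T2, T4, S5, S8, T10, S13, S14, S17, Y19, T23, Y24, T26.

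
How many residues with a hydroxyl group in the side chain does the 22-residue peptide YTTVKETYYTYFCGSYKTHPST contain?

The –OH-bearing residues are Ser, Thr (aliphatic alcohols), and Tyr (phenol).
Matching residues: Y1, T2, T3, T7, Y8, Y9, T10, Y11, S15, Y16, T18, S21, T22.

13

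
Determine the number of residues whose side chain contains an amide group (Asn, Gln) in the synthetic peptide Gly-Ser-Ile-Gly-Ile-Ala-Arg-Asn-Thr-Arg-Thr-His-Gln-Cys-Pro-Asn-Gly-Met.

Matching residues: Asn8, Gln13, Asn16.

3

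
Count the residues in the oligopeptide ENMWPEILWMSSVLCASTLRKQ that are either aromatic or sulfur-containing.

Aromatic: F, W, Y. Sulfur-containing: C, M.
Aromatic residues here: W4, W9 (2).
Sulfur-containing residues here: M3, M10, C15 (3).
The two groups share no amino acid, so total = 2 + 3 = 5.

5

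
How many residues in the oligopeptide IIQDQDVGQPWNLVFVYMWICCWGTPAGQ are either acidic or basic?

2

Acidic: D, E. Basic: H, K, R.
Acidic residues here: D4, D6 (2).
Basic residues here: none (0).
The two groups share no amino acid, so total = 2 + 0 = 2.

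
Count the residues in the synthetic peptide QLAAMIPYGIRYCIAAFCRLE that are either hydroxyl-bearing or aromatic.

Hydroxyl-bearing: S, T, Y. Aromatic: F, W, Y.
Hydroxyl-bearing residues here: Y8, Y12 (2).
Aromatic residues here: Y8, Y12, F17 (3).
Y is in both groups, so the 2 Y residues must not be double-counted.
Total = 2 + 3 − 2 = 3.

3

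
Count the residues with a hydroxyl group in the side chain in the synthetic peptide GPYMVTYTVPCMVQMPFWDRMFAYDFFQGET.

The –OH-bearing residues are Ser, Thr (aliphatic alcohols), and Tyr (phenol).
Matching residues: Y3, T6, Y7, T8, Y24, T31.

6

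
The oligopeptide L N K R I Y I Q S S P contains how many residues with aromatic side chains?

F, W, and Y each carry an aromatic ring on the side chain.
Matching residues: Y6.

1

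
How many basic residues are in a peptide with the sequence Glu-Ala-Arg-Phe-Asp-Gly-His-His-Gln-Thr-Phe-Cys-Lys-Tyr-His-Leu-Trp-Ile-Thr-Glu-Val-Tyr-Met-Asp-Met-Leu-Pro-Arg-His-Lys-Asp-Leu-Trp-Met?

Lysine (K), arginine (R), and histidine (H) have basic, nitrogen-containing side chains.
Matching residues: Arg3, His7, His8, Lys13, His15, Arg28, His29, Lys30.

8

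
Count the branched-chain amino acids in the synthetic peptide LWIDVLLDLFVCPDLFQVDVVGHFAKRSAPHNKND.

11

Valine (V), leucine (L), and isoleucine (I) are the branched-chain amino acids.
Matching residues: L1, I3, V5, L6, L7, L9, V11, L15, V18, V20, V21.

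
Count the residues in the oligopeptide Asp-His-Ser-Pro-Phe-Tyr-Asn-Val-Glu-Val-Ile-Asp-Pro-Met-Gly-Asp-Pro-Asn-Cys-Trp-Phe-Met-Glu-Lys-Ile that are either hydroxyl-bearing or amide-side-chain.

Hydroxyl-bearing: S, T, Y. Amide-side-chain: N, Q.
Hydroxyl-bearing residues here: Ser3, Tyr6 (2).
Amide-side-chain residues here: Asn7, Asn18 (2).
The two groups share no amino acid, so total = 2 + 2 = 4.

4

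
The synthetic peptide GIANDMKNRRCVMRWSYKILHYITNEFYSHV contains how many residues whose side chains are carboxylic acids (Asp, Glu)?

Matching residues: D5, E26.

2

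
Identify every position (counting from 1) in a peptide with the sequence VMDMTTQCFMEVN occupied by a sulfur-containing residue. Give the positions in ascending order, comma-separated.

2, 4, 8, 10

Matching residues: M2, M4, C8, M10.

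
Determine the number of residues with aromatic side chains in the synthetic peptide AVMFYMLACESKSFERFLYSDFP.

6

The aromatic amino acids are Phe (F, benzyl), Trp (W, indole), and Tyr (Y, phenol).
Matching residues: F4, Y5, F14, F17, Y19, F22.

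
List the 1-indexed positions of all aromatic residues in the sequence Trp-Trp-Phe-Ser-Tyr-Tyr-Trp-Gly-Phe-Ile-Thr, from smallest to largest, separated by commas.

The aromatic amino acids are Phe (F, benzyl), Trp (W, indole), and Tyr (Y, phenol).
Matching residues: Trp1, Trp2, Phe3, Tyr5, Tyr6, Trp7, Phe9.

1, 2, 3, 5, 6, 7, 9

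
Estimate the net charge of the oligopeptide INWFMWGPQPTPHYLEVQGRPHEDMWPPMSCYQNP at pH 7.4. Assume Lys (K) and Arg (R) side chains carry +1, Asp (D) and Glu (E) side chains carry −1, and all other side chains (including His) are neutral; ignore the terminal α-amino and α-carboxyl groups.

Positive (K, R): R20 → +1.
Negative (D, E): E16, E23, D24 → −3.
Net charge = (+1) + (−3) = −2.

-2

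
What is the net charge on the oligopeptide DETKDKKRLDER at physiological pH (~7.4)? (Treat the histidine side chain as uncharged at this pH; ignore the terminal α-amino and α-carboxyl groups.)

The side chains ionized at physiological pH are Lys/Arg (+1) and Asp/Glu (−1); with His treated as neutral, nothing else contributes.
Positive (K, R): K4, K6, K7, R8, R12 → +5.
Negative (D, E): D1, E2, D5, D10, E11 → −5.
Net charge = (+5) + (−5) = 0.

0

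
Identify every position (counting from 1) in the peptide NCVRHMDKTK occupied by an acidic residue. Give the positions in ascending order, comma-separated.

Only D (aspartate) and E (glutamate) carry a side-chain carboxylic acid.
Matching residues: D7.

7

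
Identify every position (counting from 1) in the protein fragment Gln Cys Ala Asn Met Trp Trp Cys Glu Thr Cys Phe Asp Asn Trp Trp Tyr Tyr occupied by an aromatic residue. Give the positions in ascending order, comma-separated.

6, 7, 12, 15, 16, 17, 18

F, W, and Y each carry an aromatic ring on the side chain.
Matching residues: Trp6, Trp7, Phe12, Trp15, Trp16, Tyr17, Tyr18.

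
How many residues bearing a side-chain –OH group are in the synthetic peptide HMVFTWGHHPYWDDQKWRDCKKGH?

2

S, T, and Y are the three residues with a side-chain hydroxyl.
Matching residues: T5, Y11.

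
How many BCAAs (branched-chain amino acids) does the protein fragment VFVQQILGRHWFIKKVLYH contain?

7

The BCAAs are Val, Leu, and Ile — aliphatic side chains with a branch point.
Matching residues: V1, V3, I6, L7, I13, V16, L17.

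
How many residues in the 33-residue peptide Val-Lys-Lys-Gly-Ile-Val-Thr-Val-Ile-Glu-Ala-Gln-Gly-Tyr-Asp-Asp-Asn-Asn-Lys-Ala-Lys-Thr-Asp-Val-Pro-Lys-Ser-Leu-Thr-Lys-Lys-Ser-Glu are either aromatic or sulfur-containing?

1

Aromatic: F, W, Y. Sulfur-containing: C, M.
Aromatic residues here: Tyr14 (1).
Sulfur-containing residues here: none (0).
The two groups share no amino acid, so total = 1 + 0 = 1.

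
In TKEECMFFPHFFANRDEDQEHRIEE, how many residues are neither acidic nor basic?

Acidic: D, E. Basic: K, R, H. All other residues are neither.
Matching residues: T1, C5, M6, F7, F8, P9, F11, F12, A13, N14, Q19, I23.

12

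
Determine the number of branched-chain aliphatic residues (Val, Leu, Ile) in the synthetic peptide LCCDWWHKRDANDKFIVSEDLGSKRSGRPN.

4

Matching residues: L1, I16, V17, L21.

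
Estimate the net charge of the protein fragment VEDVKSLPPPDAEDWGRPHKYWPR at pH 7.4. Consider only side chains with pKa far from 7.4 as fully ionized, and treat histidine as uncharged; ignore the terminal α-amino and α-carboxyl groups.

-1

At pH ~7.4 the Lys and Arg side chains are protonated (+1), the Asp and Glu side chains are deprotonated (−1), and with His taken as neutral all other side chains carry no charge.
Positive (K, R): K5, R17, K20, R24 → +4.
Negative (D, E): E2, D3, D11, E13, D14 → −5.
Net charge = (+4) + (−5) = −1.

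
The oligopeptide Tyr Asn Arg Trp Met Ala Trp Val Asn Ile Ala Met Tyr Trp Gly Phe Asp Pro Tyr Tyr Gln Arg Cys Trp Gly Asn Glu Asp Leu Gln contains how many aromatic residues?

The aromatic amino acids are Phe (F, benzyl), Trp (W, indole), and Tyr (Y, phenol).
Matching residues: Tyr1, Trp4, Trp7, Tyr13, Trp14, Phe16, Tyr19, Tyr20, Trp24.

9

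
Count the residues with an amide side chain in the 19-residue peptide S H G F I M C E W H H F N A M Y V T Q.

Only N (asparagine) and Q (glutamine) carry a side-chain carboxamide.
Matching residues: N13, Q19.

2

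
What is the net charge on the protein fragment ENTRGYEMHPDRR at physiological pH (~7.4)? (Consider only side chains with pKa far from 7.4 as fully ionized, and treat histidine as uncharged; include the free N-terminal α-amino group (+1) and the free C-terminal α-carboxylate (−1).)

At pH ~7.4 the Lys and Arg side chains are protonated (+1), the Asp and Glu side chains are deprotonated (−1), and with His taken as neutral all other side chains carry no charge.
Positive (K, R): R4, R12, R13 → +3.
Negative (D, E): E1, E7, D11 → −3.
The N-terminus (+1) and C-terminus (−1) cancel.
Net charge = (+3) + (−3) = 0.

0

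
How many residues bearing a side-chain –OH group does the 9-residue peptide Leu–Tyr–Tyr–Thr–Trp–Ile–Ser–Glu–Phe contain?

Serine (S), threonine (T), and tyrosine (Y) each carry a hydroxyl group on the side chain.
Matching residues: Tyr2, Tyr3, Thr4, Ser7.

4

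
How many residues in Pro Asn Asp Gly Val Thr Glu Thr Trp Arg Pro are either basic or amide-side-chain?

Basic: H, K, R. Amide-side-chain: N, Q.
Basic residues here: Arg10 (1).
Amide-side-chain residues here: Asn2 (1).
The two groups share no amino acid, so total = 1 + 1 = 2.

2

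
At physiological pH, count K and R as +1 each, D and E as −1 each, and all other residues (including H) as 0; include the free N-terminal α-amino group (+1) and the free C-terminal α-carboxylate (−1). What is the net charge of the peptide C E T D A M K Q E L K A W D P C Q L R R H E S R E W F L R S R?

Positive (K, R): K7, K11, R19, R20, R24, R29, R31 → +7.
Negative (D, E): E2, D4, E9, D14, E22, E25 → −6.
The N-terminus (+1) and C-terminus (−1) cancel.
Net charge = (+7) + (−6) = +1.

+1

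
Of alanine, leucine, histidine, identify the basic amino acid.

histidine

Lysine (K), arginine (R), and histidine (H) have basic, nitrogen-containing side chains.
Of the listed options, only histidine belongs to this group.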